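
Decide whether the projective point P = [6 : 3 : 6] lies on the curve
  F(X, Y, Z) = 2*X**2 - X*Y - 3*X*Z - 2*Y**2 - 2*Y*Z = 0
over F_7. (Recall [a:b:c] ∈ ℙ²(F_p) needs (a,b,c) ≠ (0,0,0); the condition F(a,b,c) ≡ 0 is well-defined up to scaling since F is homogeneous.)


F(6,3,6) ≡ 4 (mod 7); P is NOT on the curve.

Evaluate F(6, 3, 6) term-by-term (mod 7).
  2*X**2 ↦ 2·36·1·1 = 72
  -X*Y ↦ -1·6·3·1 = -18
  -3*X*Z ↦ -3·6·1·6 = -108
  -2*Y**2 ↦ -2·1·9·1 = -18
  -2*Y*Z ↦ -2·1·3·6 = -36
Sum: F(6, 3, 6) = (72) + (-18) + (-108) + (-18) + (-36) = -108.
Reducing mod 7: -108 ≡ 4 (mod 7).
Since F(a, b, c) ≡ 4 ≠ 0 (mod 7), P does NOT lie on the curve.


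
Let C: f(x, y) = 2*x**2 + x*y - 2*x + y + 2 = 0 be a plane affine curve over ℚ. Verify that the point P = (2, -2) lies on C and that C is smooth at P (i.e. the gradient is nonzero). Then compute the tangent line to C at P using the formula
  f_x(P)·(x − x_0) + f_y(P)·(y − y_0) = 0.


Tangent line at P: 4*x + 3*y - 2 = 0.

Step 1: f(2, -2) = 0, so P lies on C.
Step 2: partial derivatives
  f_x(x, y) = 4*x + y - 2, f_y(x, y) = x + 1.
  f_x(P) = 4, f_y(P) = 3 (gradient nonzero, so P is smooth).
Step 3: tangent line at P: 4·(x − 2) + 3·(y − -2) = 0.
Expanding: 4*x + 3*y - 2 = 0.


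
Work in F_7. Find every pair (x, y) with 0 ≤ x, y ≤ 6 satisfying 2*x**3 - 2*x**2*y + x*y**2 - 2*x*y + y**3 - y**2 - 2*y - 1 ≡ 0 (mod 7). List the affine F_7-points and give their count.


Affine F_7-points: {(3, 5), (4, 2), (5, 3), (6, 2), (6, 3), (6, 4)}; count = 6.

For each of the 49 pairs (x, y) ∈ F_7², evaluate f(x, y) mod 7. Record the zeros.
  x = 0: [0↦6, 1↦4, 2↦6, 3↦4, 4↦4, 5↦5, 6↦6]  zeros at y ∈ ∅
  x = 1: [0↦1, 1↦3, 2↦4, 3↦3, 4↦6, 5↦5, 6↦6]  zeros at y ∈ ∅
  x = 2: [0↦1, 1↦3, 2↦6, 3↦2, 4↦4, 5↦4, 6↦1]  zeros at y ∈ ∅
  x = 3: [0↦4, 1↦2, 2↦3, 3↦6, 4↦3, 5↦0, 6↦3]  zeros at y ∈ {5}
  x = 4: [0↦1, 1↦5, 2↦0, 3↦6, 4↦1, 5↦5, 6↦3]  zeros at y ∈ {2}
  x = 5: [0↦4, 1↦3, 2↦2, 3↦0, 4↦3, 5↦3, 6↦6]  zeros at y ∈ {3}
  x = 6: [0↦4, 1↦1, 2↦0, 3↦0, 4↦0, 5↦6, 6↦3]  zeros at y ∈ {2, 3, 4}
Collecting zeros: affine points = {(3, 5), (4, 2), (5, 3), (6, 2), (6, 3), (6, 4)}.
Total count |C(F_7)_aff| = 6.


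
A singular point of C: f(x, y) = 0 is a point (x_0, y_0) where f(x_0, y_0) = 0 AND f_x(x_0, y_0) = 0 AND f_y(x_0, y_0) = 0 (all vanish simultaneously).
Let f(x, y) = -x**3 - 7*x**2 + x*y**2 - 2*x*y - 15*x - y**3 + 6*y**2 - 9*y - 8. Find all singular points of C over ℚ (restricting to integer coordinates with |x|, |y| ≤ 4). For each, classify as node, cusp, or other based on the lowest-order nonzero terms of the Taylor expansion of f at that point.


Singular points: {(-2, 1)}; classification: node.

Compute partial derivatives:
  f_x = -3*x**2 - 14*x + y**2 - 2*y - 15.
  f_y = 2*x*y - 2*x - 3*y**2 + 12*y - 9.
Scan x_0 ∈ {−4, ..., 4}. For each x_0, f_y(x_0, y) is a polynomial in y; find its integer roots y ∈ {−4, ..., 4}, then test f_x and f at those candidates.
  x = -4: f_y(-4, y) = -3*y**2 + 4*y - 1; vanishes at y ∈ {1}. (-4, 1): f_x = -8 ≠ 0.
  x = -3: f_y(-3, y) = -3*y**2 + 6*y - 3; vanishes at y ∈ {1}. (-3, 1): f_x = -1 ≠ 0.
  x = -2: f_y(-2, y) = -3*y**2 + 8*y - 5; vanishes at y ∈ {1}. (-2, 1): f_x = 0, f = 0 — SINGULAR.
  x = -1: f_y(-1, y) = -3*y**2 + 10*y - 7; vanishes at y ∈ {1}. (-1, 1): f_x = -5 ≠ 0.
  x = 0: f_y(0, y) = -3*y**2 + 12*y - 9; vanishes at y ∈ {1, 3}. (0, 1): f_x = -16 ≠ 0; (0, 3): f_x = -12 ≠ 0.
  x = 1: f_y(1, y) = -3*y**2 + 14*y - 11; vanishes at y ∈ {1}. (1, 1): f_x = -33 ≠ 0.
  x = 2: f_y(2, y) = -3*y**2 + 16*y - 13; vanishes at y ∈ {1}. (2, 1): f_x = -56 ≠ 0.
  x = 3: f_y(3, y) = -3*y**2 + 18*y - 15; vanishes at y ∈ {1}. (3, 1): f_x = -85 ≠ 0.
  x = 4: f_y(4, y) = -3*y**2 + 20*y - 17; vanishes at y ∈ {1}. (4, 1): f_x = -120 ≠ 0.
Only singular point on the grid: (-2, 1).
Classify: substitute x = -2 + u, y = 1 + v and expand: f = -u**3 - u**2 + u*v**2 - v**3 + v**2.
No constant or linear terms (consistent with a singular point). Quadratic part: -u**2 + v**2. Cubic part: -u**3 + u*v**2 - v**3.
The quadratic part v**2 - u**2 = (v − u)(v + u) splits into two distinct linear factors, so there are two distinct tangent lines y − 1 = ±(x − -2) — this is a node (ordinary double point).
Classification: node.


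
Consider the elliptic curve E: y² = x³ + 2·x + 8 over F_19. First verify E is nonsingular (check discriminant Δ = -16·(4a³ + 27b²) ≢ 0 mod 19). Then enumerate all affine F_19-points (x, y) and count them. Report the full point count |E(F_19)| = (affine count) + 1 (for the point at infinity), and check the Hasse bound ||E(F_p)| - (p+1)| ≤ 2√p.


Affine points = {(1, 7), (1, 12), (2, 1), (2, 18), (4, 2), (4, 17), (7, 2), (7, 17), (8, 2), (8, 17), (14, 5), (14, 14), (18, 9), (18, 10)}; affine count = 14; |E(F_19)| = 15.

Discriminant check: Δ ∝ 4a³ + 27b² = 4·2³ + 27·8² = 4·8 + 27·64 ≡ 12 (mod 19). Nonzero ⇒ E is nonsingular.
For each x ∈ F_19, compute rhs = x³ + 2·x + 8 mod 19, then count y ∈ F_19 with y² ≡ rhs.
  x = 0: rhs = 8, matching y values: none (0 points).
  x = 1: rhs = 11, matching y values: 7, 12 (2 points).
  x = 2: rhs = 1, matching y values: 1, 18 (2 points).
  x = 3: rhs = 3, matching y values: none (0 points).
  x = 4: rhs = 4, matching y values: 2, 17 (2 points).
  x = 5: rhs = 10, matching y values: none (0 points).
  x = 6: rhs = 8, matching y values: none (0 points).
  x = 7: rhs = 4, matching y values: 2, 17 (2 points).
  x = 8: rhs = 4, matching y values: 2, 17 (2 points).
  x = 9: rhs = 14, matching y values: none (0 points).
  x = 10: rhs = 2, matching y values: none (0 points).
  x = 11: rhs = 12, matching y values: none (0 points).
  x = 12: rhs = 12, matching y values: none (0 points).
  x = 13: rhs = 8, matching y values: none (0 points).
  x = 14: rhs = 6, matching y values: 5, 14 (2 points).
  x = 15: rhs = 12, matching y values: none (0 points).
  x = 16: rhs = 13, matching y values: none (0 points).
  x = 17: rhs = 15, matching y values: none (0 points).
  x = 18: rhs = 5, matching y values: 9, 10 (2 points).
Total affine count: 14.
Full point count |E(F_19)| = 14 + 1 = 15.
Hasse bound: |15 − (19+1)| = |-5| = 5 ≤ 2√19 ≈ 8.7178 ✓.


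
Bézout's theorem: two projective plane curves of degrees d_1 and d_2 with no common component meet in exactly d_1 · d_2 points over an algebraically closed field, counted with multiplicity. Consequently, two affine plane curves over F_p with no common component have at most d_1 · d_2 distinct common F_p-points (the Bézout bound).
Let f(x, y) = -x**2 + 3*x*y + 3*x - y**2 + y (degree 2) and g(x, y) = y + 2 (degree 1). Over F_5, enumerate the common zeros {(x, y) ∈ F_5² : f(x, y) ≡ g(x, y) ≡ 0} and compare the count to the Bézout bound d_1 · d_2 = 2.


Common zeros: {(1, 3)}; count = 1; Bézout bound = 2.

deg(f) = 2, deg(g) = 1, so Bézout bound = 2.
Scan x ∈ F_5. For each x, list the y ∈ F_5 with f(x, y) ≡ 0 and those with g(x, y) ≡ 0 (mod 5); the common zeros in that column are the intersection.
  x = 0: f ≡ 0 at y ∈ {0, 1}; g ≡ 0 at y ∈ {3}; common: ∅.
  x = 1: f ≡ 0 at y ∈ {1, 3}; g ≡ 0 at y ∈ {3}; common: {3}.
  x = 2: f ≡ 0 at y ∈ ∅; g ≡ 0 at y ∈ {3}; common: ∅.
  x = 3: f ≡ 0 at y ∈ {0}; g ≡ 0 at y ∈ {3}; common: ∅.
  x = 4: f ≡ 0 at y ∈ ∅; g ≡ 0 at y ∈ {3}; common: ∅.
Collecting: common zeros = {(1, 3)}, so the count is 1.
Comparison with the Bézout bound: 1 ≤ 2 = deg(f)·deg(g), as expected for curves with no common component (the affine F_5-count falls short of the bound because intersections may lie at infinity, over extension fields, or carry multiplicity).


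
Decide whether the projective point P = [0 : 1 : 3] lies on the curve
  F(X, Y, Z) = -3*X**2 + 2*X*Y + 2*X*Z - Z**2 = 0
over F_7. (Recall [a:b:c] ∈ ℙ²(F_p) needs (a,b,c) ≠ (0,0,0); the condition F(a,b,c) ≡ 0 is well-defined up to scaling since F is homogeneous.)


F(0,1,3) ≡ 5 (mod 7); P is NOT on the curve.

Evaluate F(0, 1, 3) term-by-term (mod 7).
  -3*X**2 ↦ -3·0·1·1 = 0
  2*X*Y ↦ 2·0·1·1 = 0
  2*X*Z ↦ 2·0·1·3 = 0
  -Z**2 ↦ -1·1·1·9 = -9
Sum: F(0, 1, 3) = (0) + (0) + (0) + (-9) = -9.
Reducing mod 7: -9 ≡ 5 (mod 7).
Since F(a, b, c) ≡ 5 ≠ 0 (mod 7), P does NOT lie on the curve.


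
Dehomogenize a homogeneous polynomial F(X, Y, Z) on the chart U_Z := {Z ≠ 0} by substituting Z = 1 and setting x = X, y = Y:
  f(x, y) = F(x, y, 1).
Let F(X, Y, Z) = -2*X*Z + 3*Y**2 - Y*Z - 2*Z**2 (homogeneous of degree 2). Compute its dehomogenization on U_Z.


f(x, y) = -2*x + 3*y**2 - y - 2

On U_Z we set Z = 1. Each monomial c·X^i·Y^j·Z^k in F becomes c·x^i·y^j·1^k = c·x^i·y^j.
Substituting Z = 1: F(X, Y, 1) = -2*x + 3*y**2 - y - 2.
Note: deg(f) ≤ deg(F) = 2; strict inequality happens when F is divisible by Z (lost terms).


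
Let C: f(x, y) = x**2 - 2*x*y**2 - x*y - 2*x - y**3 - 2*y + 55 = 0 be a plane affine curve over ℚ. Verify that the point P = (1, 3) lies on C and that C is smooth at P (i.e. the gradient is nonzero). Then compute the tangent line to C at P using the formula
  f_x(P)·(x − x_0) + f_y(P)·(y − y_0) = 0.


Tangent line at P: -21*x - 42*y + 147 = 0.

Step 1: f(1, 3) = 0, so P lies on C.
Step 2: partial derivatives
  f_x(x, y) = 2*x - 2*y**2 - y - 2, f_y(x, y) = -4*x*y - x - 3*y**2 - 2.
  f_x(P) = -21, f_y(P) = -42 (gradient nonzero, so P is smooth).
Step 3: tangent line at P: -21·(x − 1) + -42·(y − 3) = 0.
Expanding: -21*x - 42*y + 147 = 0.


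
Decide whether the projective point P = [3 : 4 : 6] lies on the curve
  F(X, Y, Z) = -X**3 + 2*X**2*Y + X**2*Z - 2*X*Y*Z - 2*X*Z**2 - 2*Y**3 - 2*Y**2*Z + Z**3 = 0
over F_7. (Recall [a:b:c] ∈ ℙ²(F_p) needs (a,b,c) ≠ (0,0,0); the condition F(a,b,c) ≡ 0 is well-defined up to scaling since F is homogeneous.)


F(3,4,6) ≡ 6 (mod 7); P is NOT on the curve.

Evaluate F(3, 4, 6) term-by-term (mod 7).
  -X**3 ↦ -1·27·1·1 = -27
  2*X**2*Y ↦ 2·9·4·1 = 72
  X**2*Z ↦ 1·9·1·6 = 54
  -2*X*Y*Z ↦ -2·3·4·6 = -144
  -2*X*Z**2 ↦ -2·3·1·36 = -216
  -2*Y**3 ↦ -2·1·64·1 = -128
  -2*Y**2*Z ↦ -2·1·16·6 = -192
  Z**3 ↦ 1·1·1·216 = 216
Sum: F(3, 4, 6) = (-27) + (72) + (54) + (-144) + (-216) + (-128) + (-192) + (216) = -365.
Reducing mod 7: -365 ≡ 6 (mod 7).
Since F(a, b, c) ≡ 6 ≠ 0 (mod 7), P does NOT lie on the curve.


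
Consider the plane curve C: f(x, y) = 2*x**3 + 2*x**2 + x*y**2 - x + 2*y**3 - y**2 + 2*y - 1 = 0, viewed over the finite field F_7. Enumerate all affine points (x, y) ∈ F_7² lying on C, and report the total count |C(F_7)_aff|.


Affine F_7-points: {(0, 4), (2, 0), (3, 5), (4, 5), (4, 6), (5, 0), (5, 6), (6, 0), (6, 3), (6, 5)}; count = 10.

For each of the 49 pairs (x, y) ∈ F_7², evaluate f(x, y) mod 7. Record the zeros.
  x = 0: [0↦6, 1↦2, 2↦1, 3↦1, 4↦0, 5↦3, 6↦1]  zeros at y ∈ {4}
  x = 1: [0↦2, 1↦6, 2↦1, 3↦6, 4↦5, 5↦3, 6↦5]  zeros at y ∈ ∅
  x = 2: [0↦0, 1↦5, 2↦3, 3↦6, 4↦5, 5↦5, 6↦4]  zeros at y ∈ {0}
  x = 3: [0↦5, 1↦4, 2↦5, 3↦6, 4↦5, 5↦0, 6↦3]  zeros at y ∈ {5}
  x = 4: [0↦1, 1↦1, 2↦5, 3↦4, 4↦3, 5↦0, 6↦0]  zeros at y ∈ {5, 6}
  x = 5: [0↦0, 1↦1, 2↦1, 3↦5, 4↦4, 5↦3, 6↦0]  zeros at y ∈ {0, 6}
  x = 6: [0↦0, 1↦2, 2↦5, 3↦0, 4↦6, 5↦0, 6↦1]  zeros at y ∈ {0, 3, 5}
Collecting zeros: affine points = {(0, 4), (2, 0), (3, 5), (4, 5), (4, 6), (5, 0), (5, 6), (6, 0), (6, 3), (6, 5)}.
Total count |C(F_7)_aff| = 10.


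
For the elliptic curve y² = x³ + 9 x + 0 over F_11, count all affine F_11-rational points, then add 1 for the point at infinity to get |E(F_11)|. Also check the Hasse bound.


Affine points = {(0, 0), (2, 2), (2, 9), (4, 1), (4, 10), (5, 4), (5, 7), (8, 1), (8, 10), (10, 1), (10, 10)}; affine count = 11; |E(F_11)| = 12.

Discriminant check: Δ ∝ 4a³ + 27b² = 4·9³ + 27·0² = 4·729 + 27·0 ≡ 1 (mod 11). Nonzero ⇒ E is nonsingular.
For each x ∈ F_11, compute rhs = x³ + 9·x + 0 mod 11, then count y ∈ F_11 with y² ≡ rhs.
  x = 0: rhs = 0, matching y values: 0 (1 points).
  x = 1: rhs = 10, matching y values: none (0 points).
  x = 2: rhs = 4, matching y values: 2, 9 (2 points).
  x = 3: rhs = 10, matching y values: none (0 points).
  x = 4: rhs = 1, matching y values: 1, 10 (2 points).
  x = 5: rhs = 5, matching y values: 4, 7 (2 points).
  x = 6: rhs = 6, matching y values: none (0 points).
  x = 7: rhs = 10, matching y values: none (0 points).
  x = 8: rhs = 1, matching y values: 1, 10 (2 points).
  x = 9: rhs = 7, matching y values: none (0 points).
  x = 10: rhs = 1, matching y values: 1, 10 (2 points).
Total affine count: 11.
Full point count |E(F_11)| = 11 + 1 = 12.
Hasse bound: |12 − (11+1)| = |0| = 0 ≤ 2√11 ≈ 6.6332 ✓.


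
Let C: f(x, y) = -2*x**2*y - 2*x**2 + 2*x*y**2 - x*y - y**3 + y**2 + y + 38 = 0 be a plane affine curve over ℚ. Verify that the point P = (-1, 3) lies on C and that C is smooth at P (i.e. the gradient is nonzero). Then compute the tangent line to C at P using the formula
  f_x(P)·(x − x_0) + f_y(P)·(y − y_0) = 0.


Tangent line at P: 31*x - 33*y + 130 = 0.

Step 1: f(-1, 3) = 0, so P lies on C.
Step 2: partial derivatives
  f_x(x, y) = -4*x*y - 4*x + 2*y**2 - y, f_y(x, y) = -2*x**2 + 4*x*y - x - 3*y**2 + 2*y + 1.
  f_x(P) = 31, f_y(P) = -33 (gradient nonzero, so P is smooth).
Step 3: tangent line at P: 31·(x − -1) + -33·(y − 3) = 0.
Expanding: 31*x - 33*y + 130 = 0.


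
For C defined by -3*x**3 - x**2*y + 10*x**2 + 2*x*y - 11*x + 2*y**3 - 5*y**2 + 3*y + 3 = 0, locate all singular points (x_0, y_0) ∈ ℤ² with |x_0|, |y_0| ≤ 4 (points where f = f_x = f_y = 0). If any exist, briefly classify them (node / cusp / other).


Singular points: {(1, 1)}; classification: cusp.

Compute partial derivatives:
  f_x = -9*x**2 - 2*x*y + 20*x + 2*y - 11.
  f_y = -x**2 + 2*x + 6*y**2 - 10*y + 3.
Scan x_0 ∈ {−4, ..., 4}. For each x_0, f_y(x_0, y) is a polynomial in y; find its integer roots y ∈ {−4, ..., 4}, then test f_x and f at those candidates.
  x = -4: f_y(-4, y) = 6*y**2 - 10*y - 21; no integer root y with |y| ≤ 4.
  x = -3: f_y(-3, y) = 6*y**2 - 10*y - 12; no integer root y with |y| ≤ 4.
  x = -2: f_y(-2, y) = 6*y**2 - 10*y - 5; no integer root y with |y| ≤ 4.
  x = -1: f_y(-1, y) = 6*y**2 - 10*y; vanishes at y ∈ {0}. (-1, 0): f_x = -40 ≠ 0.
  x = 0: f_y(0, y) = 6*y**2 - 10*y + 3; no integer root y with |y| ≤ 4.
  x = 1: f_y(1, y) = 6*y**2 - 10*y + 4; vanishes at y ∈ {1}. (1, 1): f_x = 0, f = 0 — SINGULAR.
  x = 2: f_y(2, y) = 6*y**2 - 10*y + 3; no integer root y with |y| ≤ 4.
  x = 3: f_y(3, y) = 6*y**2 - 10*y; vanishes at y ∈ {0}. (3, 0): f_x = -32 ≠ 0.
  x = 4: f_y(4, y) = 6*y**2 - 10*y - 5; no integer root y with |y| ≤ 4.
Only singular point on the grid: (1, 1).
Classify: substitute x = 1 + u, y = 1 + v and expand: f = -3*u**3 - u**2*v + 2*v**3 + v**2.
No constant or linear terms (consistent with a singular point). Quadratic part: v**2. Cubic part: -3*u**3 - u**2*v + 2*v**3.
The quadratic part v**2 is a perfect square, so there is a single (double) tangent line v = 0, i.e. y = 1. Restricting the cubic part to that line (v = 0) leaves -3*u**3 ≠ 0, so f is not divisible by v and the branch is v² ≈ 3*u**3 to lowest order — this is a cusp.
Classification: cusp.


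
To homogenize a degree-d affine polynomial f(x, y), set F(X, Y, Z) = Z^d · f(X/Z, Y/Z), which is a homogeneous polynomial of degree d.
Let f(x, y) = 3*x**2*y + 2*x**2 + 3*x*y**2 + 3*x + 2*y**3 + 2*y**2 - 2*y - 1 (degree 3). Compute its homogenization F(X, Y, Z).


F(X, Y, Z) = 3*X**2*Y + 2*X**2*Z + 3*X*Y**2 + 3*X*Z**2 + 2*Y**3 + 2*Y**2*Z - 2*Y*Z**2 - Z**3

deg(f) = 3.
Substitute x = X/Z, y = Y/Z into f, then multiply by Z^3.
  monomial 3·x^2·y^1 ↦ 3·X^2·Y^1·Z^0.
  monomial 2·x^2·y^0 ↦ 2·X^2·Y^0·Z^1.
  monomial 3·x^1·y^2 ↦ 3·X^1·Y^2·Z^0.
  monomial 3·x^1·y^0 ↦ 3·X^1·Y^0·Z^2.
  monomial 2·x^0·y^3 ↦ 2·X^0·Y^3·Z^0.
  monomial 2·x^0·y^2 ↦ 2·X^0·Y^2·Z^1.
  monomial -2·x^0·y^1 ↦ -2·X^0·Y^1·Z^2.
  monomial -1·x^0·y^0 ↦ -1·X^0·Y^0·Z^3.
Collecting: F(X, Y, Z) = 3*X**2*Y + 2*X**2*Z + 3*X*Y**2 + 3*X*Z**2 + 2*Y**3 + 2*Y**2*Z - 2*Y*Z**2 - Z**3.


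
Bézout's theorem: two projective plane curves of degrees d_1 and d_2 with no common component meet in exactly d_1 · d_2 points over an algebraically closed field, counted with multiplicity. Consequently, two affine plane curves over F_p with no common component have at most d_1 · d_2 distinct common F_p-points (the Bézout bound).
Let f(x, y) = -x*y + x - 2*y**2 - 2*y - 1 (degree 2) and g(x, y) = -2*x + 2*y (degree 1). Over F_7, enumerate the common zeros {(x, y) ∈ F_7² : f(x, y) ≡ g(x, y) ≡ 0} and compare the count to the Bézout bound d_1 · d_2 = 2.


Common zeros: ∅; count = 0; Bézout bound = 2.

deg(f) = 2, deg(g) = 1, so Bézout bound = 2.
Scan x ∈ F_7. For each x, list the y ∈ F_7 with f(x, y) ≡ 0 and those with g(x, y) ≡ 0 (mod 7); the common zeros in that column are the intersection.
  x = 0: f ≡ 0 at y ∈ ∅; g ≡ 0 at y ∈ {0}; common: ∅.
  x = 1: f ≡ 0 at y ∈ {0, 2}; g ≡ 0 at y ∈ {1}; common: ∅.
  x = 2: f ≡ 0 at y ∈ ∅; g ≡ 0 at y ∈ {2}; common: ∅.
  x = 3: f ≡ 0 at y ∈ ∅; g ≡ 0 at y ∈ {3}; common: ∅.
  x = 4: f ≡ 0 at y ∈ {5, 6}; g ≡ 0 at y ∈ {4}; common: ∅.
  x = 5: f ≡ 0 at y ∈ {3, 4}; g ≡ 0 at y ∈ {5}; common: ∅.
  x = 6: f ≡ 0 at y ∈ ∅; g ≡ 0 at y ∈ {6}; common: ∅.
Collecting: common zeros = ∅, so the count is 0.
Comparison with the Bézout bound: 0 ≤ 2 = deg(f)·deg(g), as expected for curves with no common component (the affine F_7-count falls short of the bound because intersections may lie at infinity, over extension fields, or carry multiplicity).


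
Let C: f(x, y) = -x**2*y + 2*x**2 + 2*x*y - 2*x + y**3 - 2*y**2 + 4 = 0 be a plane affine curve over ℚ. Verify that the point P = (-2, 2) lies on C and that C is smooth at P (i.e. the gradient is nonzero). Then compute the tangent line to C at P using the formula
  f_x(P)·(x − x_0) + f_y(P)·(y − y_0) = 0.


Tangent line at P: 2*x - 4*y + 12 = 0.

Step 1: f(-2, 2) = 0, so P lies on C.
Step 2: partial derivatives
  f_x(x, y) = -2*x*y + 4*x + 2*y - 2, f_y(x, y) = -x**2 + 2*x + 3*y**2 - 4*y.
  f_x(P) = 2, f_y(P) = -4 (gradient nonzero, so P is smooth).
Step 3: tangent line at P: 2·(x − -2) + -4·(y − 2) = 0.
Expanding: 2*x - 4*y + 12 = 0.


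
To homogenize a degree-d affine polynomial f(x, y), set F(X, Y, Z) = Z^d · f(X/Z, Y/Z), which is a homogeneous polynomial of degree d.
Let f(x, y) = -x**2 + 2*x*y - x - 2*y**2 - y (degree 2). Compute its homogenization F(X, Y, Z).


F(X, Y, Z) = -X**2 + 2*X*Y - X*Z - 2*Y**2 - Y*Z

deg(f) = 2.
Substitute x = X/Z, y = Y/Z into f, then multiply by Z^2.
  monomial -1·x^2·y^0 ↦ -1·X^2·Y^0·Z^0.
  monomial 2·x^1·y^1 ↦ 2·X^1·Y^1·Z^0.
  monomial -1·x^1·y^0 ↦ -1·X^1·Y^0·Z^1.
  monomial -2·x^0·y^2 ↦ -2·X^0·Y^2·Z^0.
  monomial -1·x^0·y^1 ↦ -1·X^0·Y^1·Z^1.
Collecting: F(X, Y, Z) = -X**2 + 2*X*Y - X*Z - 2*Y**2 - Y*Z.


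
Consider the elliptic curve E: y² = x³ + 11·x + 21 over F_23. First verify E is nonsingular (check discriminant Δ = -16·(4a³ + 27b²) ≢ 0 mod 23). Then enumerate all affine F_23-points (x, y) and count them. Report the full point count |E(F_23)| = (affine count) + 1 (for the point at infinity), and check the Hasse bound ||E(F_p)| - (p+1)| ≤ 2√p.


Affine points = {(3, 9), (3, 14), (6, 2), (6, 21), (7, 2), (7, 21), (8, 0), (10, 2), (10, 21), (11, 1), (11, 22), (12, 8), (12, 15), (18, 5), (18, 18), (22, 3), (22, 20)}; affine count = 17; |E(F_23)| = 18.

Discriminant check: Δ ∝ 4a³ + 27b² = 4·11³ + 27·21² = 4·1331 + 27·441 ≡ 4 (mod 23). Nonzero ⇒ E is nonsingular.
For each x ∈ F_23, compute rhs = x³ + 11·x + 21 mod 23, then count y ∈ F_23 with y² ≡ rhs.
  x = 0: rhs = 21, matching y values: none (0 points).
  x = 1: rhs = 10, matching y values: none (0 points).
  x = 2: rhs = 5, matching y values: none (0 points).
  x = 3: rhs = 12, matching y values: 9, 14 (2 points).
  x = 4: rhs = 14, matching y values: none (0 points).
  x = 5: rhs = 17, matching y values: none (0 points).
  x = 6: rhs = 4, matching y values: 2, 21 (2 points).
  x = 7: rhs = 4, matching y values: 2, 21 (2 points).
  x = 8: rhs = 0, matching y values: 0 (1 points).
  x = 9: rhs = 21, matching y values: none (0 points).
  x = 10: rhs = 4, matching y values: 2, 21 (2 points).
  x = 11: rhs = 1, matching y values: 1, 22 (2 points).
  x = 12: rhs = 18, matching y values: 8, 15 (2 points).
  x = 13: rhs = 15, matching y values: none (0 points).
  x = 14: rhs = 21, matching y values: none (0 points).
  x = 15: rhs = 19, matching y values: none (0 points).
  x = 16: rhs = 15, matching y values: none (0 points).
  x = 17: rhs = 15, matching y values: none (0 points).
  x = 18: rhs = 2, matching y values: 5, 18 (2 points).
  x = 19: rhs = 5, matching y values: none (0 points).
  x = 20: rhs = 7, matching y values: none (0 points).
  x = 21: rhs = 14, matching y values: none (0 points).
  x = 22: rhs = 9, matching y values: 3, 20 (2 points).
Total affine count: 17.
Full point count |E(F_23)| = 17 + 1 = 18.
Hasse bound: |18 − (23+1)| = |-6| = 6 ≤ 2√23 ≈ 9.5917 ✓.


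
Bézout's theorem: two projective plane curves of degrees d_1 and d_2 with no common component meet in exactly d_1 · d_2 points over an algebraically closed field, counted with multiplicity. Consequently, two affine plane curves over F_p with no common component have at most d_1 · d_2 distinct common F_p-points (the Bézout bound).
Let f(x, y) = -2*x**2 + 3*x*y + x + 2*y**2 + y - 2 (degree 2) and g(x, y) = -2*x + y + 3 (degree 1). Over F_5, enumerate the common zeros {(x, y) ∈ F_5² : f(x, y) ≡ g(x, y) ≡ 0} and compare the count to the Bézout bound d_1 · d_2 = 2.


Common zeros: {(1, 4), (4, 0)}; count = 2; Bézout bound = 2.

deg(f) = 2, deg(g) = 1, so Bézout bound = 2.
Scan x ∈ F_5. For each x, list the y ∈ F_5 with f(x, y) ≡ 0 and those with g(x, y) ≡ 0 (mod 5); the common zeros in that column are the intersection.
  x = 0: f ≡ 0 at y ∈ ∅; g ≡ 0 at y ∈ {2}; common: ∅.
  x = 1: f ≡ 0 at y ∈ {4}; g ≡ 0 at y ∈ {4}; common: {4}.
  x = 2: f ≡ 0 at y ∈ ∅; g ≡ 0 at y ∈ {1}; common: ∅.
  x = 3: f ≡ 0 at y ∈ {1, 4}; g ≡ 0 at y ∈ {3}; common: ∅.
  x = 4: f ≡ 0 at y ∈ {0, 1}; g ≡ 0 at y ∈ {0}; common: {0}.
Collecting: common zeros = {(1, 4), (4, 0)}, so the count is 2.
Comparison with the Bézout bound: 2 ≤ 2 = deg(f)·deg(g), as expected for curves with no common component (the bound is attained).


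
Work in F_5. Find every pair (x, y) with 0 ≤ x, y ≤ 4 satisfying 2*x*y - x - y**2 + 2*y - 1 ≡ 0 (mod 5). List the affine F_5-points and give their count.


Affine F_5-points: {(0, 1), (2, 2), (2, 4), (4, 0)}; count = 4.

For each of the 25 pairs (x, y) ∈ F_5², evaluate f(x, y) mod 5. Record the zeros.
  x = 0: [0↦4, 1↦0, 2↦4, 3↦1, 4↦1]  zeros at y ∈ {1}
  x = 1: [0↦3, 1↦1, 2↦2, 3↦1, 4↦3]  zeros at y ∈ ∅
  x = 2: [0↦2, 1↦2, 2↦0, 3↦1, 4↦0]  zeros at y ∈ {2, 4}
  x = 3: [0↦1, 1↦3, 2↦3, 3↦1, 4↦2]  zeros at y ∈ ∅
  x = 4: [0↦0, 1↦4, 2↦1, 3↦1, 4↦4]  zeros at y ∈ {0}
Collecting zeros: affine points = {(0, 1), (2, 2), (2, 4), (4, 0)}.
Total count |C(F_5)_aff| = 4.


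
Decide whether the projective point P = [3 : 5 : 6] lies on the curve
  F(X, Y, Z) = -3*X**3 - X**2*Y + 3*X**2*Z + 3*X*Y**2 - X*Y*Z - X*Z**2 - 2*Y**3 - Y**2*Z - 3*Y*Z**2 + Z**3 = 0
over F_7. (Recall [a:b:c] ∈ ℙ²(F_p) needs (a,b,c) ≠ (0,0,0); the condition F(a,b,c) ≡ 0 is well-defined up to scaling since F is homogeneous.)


F(3,5,6) ≡ 4 (mod 7); P is NOT on the curve.

Evaluate F(3, 5, 6) term-by-term (mod 7).
  -3*X**3 ↦ -3·27·1·1 = -81
  -X**2*Y ↦ -1·9·5·1 = -45
  3*X**2*Z ↦ 3·9·1·6 = 162
  3*X*Y**2 ↦ 3·3·25·1 = 225
  -X*Y*Z ↦ -1·3·5·6 = -90
  -X*Z**2 ↦ -1·3·1·36 = -108
  -2*Y**3 ↦ -2·1·125·1 = -250
  -Y**2*Z ↦ -1·1·25·6 = -150
  -3*Y*Z**2 ↦ -3·1·5·36 = -540
  Z**3 ↦ 1·1·1·216 = 216
Sum: F(3, 5, 6) = (-81) + (-45) + (162) + (225) + (-90) + (-108) + (-250) + (-150) + (-540) + (216) = -661.
Reducing mod 7: -661 ≡ 4 (mod 7).
Since F(a, b, c) ≡ 4 ≠ 0 (mod 7), P does NOT lie on the curve.


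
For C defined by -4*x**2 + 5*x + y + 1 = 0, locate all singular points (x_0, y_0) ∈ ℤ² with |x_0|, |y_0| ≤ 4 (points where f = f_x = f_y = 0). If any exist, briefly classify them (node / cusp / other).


No singular points in the scanned grid; C is smooth there.

Compute partial derivatives:
  f_x = 5 - 8*x.
  f_y = 1.
f_y = 1 is a nonzero constant, so f_y never vanishes: no point (x, y) can satisfy f = f_x = f_y = 0. In particular no (x, y) ∈ {−4, ..., 4}² is singular; the curve is smooth.


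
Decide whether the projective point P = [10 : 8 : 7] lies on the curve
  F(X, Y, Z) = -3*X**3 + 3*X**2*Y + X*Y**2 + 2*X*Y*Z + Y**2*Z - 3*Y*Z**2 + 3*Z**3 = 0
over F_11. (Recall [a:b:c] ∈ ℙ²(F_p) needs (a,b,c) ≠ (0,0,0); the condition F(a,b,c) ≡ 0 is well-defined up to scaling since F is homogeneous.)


F(10,8,7) ≡ 9 (mod 11); P is NOT on the curve.

Evaluate F(10, 8, 7) term-by-term (mod 11).
  -3*X**3 ↦ -3·1000·1·1 = -3000
  3*X**2*Y ↦ 3·100·8·1 = 2400
  X*Y**2 ↦ 1·10·64·1 = 640
  2*X*Y*Z ↦ 2·10·8·7 = 1120
  Y**2*Z ↦ 1·1·64·7 = 448
  -3*Y*Z**2 ↦ -3·1·8·49 = -1176
  3*Z**3 ↦ 3·1·1·343 = 1029
Sum: F(10, 8, 7) = (-3000) + (2400) + (640) + (1120) + (448) + (-1176) + (1029) = 1461.
Reducing mod 11: 1461 ≡ 9 (mod 11).
Since F(a, b, c) ≡ 9 ≠ 0 (mod 11), P does NOT lie on the curve.


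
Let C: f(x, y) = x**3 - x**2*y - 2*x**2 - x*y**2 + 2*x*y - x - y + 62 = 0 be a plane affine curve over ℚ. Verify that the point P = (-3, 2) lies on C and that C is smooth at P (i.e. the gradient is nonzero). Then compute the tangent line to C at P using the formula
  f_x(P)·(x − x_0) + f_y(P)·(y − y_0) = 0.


Tangent line at P: 50*x - 4*y + 158 = 0.

Step 1: f(-3, 2) = 0, so P lies on C.
Step 2: partial derivatives
  f_x(x, y) = 3*x**2 - 2*x*y - 4*x - y**2 + 2*y - 1, f_y(x, y) = -x**2 - 2*x*y + 2*x - 1.
  f_x(P) = 50, f_y(P) = -4 (gradient nonzero, so P is smooth).
Step 3: tangent line at P: 50·(x − -3) + -4·(y − 2) = 0.
Expanding: 50*x - 4*y + 158 = 0.


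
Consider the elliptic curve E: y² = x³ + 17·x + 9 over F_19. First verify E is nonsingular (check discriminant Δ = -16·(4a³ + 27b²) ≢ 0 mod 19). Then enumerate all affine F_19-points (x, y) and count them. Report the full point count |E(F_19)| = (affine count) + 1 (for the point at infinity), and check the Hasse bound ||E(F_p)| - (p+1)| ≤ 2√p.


Affine points = {(0, 3), (0, 16), (3, 7), (3, 12), (6, 2), (6, 17), (8, 7), (8, 12), (9, 6), (9, 13), (10, 1), (10, 18), (11, 8), (11, 11), (16, 8), (16, 11), (17, 9), (17, 10)}; affine count = 18; |E(F_19)| = 19.

Discriminant check: Δ ∝ 4a³ + 27b² = 4·17³ + 27·9² = 4·4913 + 27·81 ≡ 8 (mod 19). Nonzero ⇒ E is nonsingular.
For each x ∈ F_19, compute rhs = x³ + 17·x + 9 mod 19, then count y ∈ F_19 with y² ≡ rhs.
  x = 0: rhs = 9, matching y values: 3, 16 (2 points).
  x = 1: rhs = 8, matching y values: none (0 points).
  x = 2: rhs = 13, matching y values: none (0 points).
  x = 3: rhs = 11, matching y values: 7, 12 (2 points).
  x = 4: rhs = 8, matching y values: none (0 points).
  x = 5: rhs = 10, matching y values: none (0 points).
  x = 6: rhs = 4, matching y values: 2, 17 (2 points).
  x = 7: rhs = 15, matching y values: none (0 points).
  x = 8: rhs = 11, matching y values: 7, 12 (2 points).
  x = 9: rhs = 17, matching y values: 6, 13 (2 points).
  x = 10: rhs = 1, matching y values: 1, 18 (2 points).
  x = 11: rhs = 7, matching y values: 8, 11 (2 points).
  x = 12: rhs = 3, matching y values: none (0 points).
  x = 13: rhs = 14, matching y values: none (0 points).
  x = 14: rhs = 8, matching y values: none (0 points).
  x = 15: rhs = 10, matching y values: none (0 points).
  x = 16: rhs = 7, matching y values: 8, 11 (2 points).
  x = 17: rhs = 5, matching y values: 9, 10 (2 points).
  x = 18: rhs = 10, matching y values: none (0 points).
Total affine count: 18.
Full point count |E(F_19)| = 18 + 1 = 19.
Hasse bound: |19 − (19+1)| = |-1| = 1 ≤ 2√19 ≈ 8.7178 ✓.


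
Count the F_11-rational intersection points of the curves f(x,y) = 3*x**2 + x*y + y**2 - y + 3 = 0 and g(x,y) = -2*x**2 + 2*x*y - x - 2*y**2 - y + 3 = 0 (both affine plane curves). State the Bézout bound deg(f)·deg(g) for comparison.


Common zeros: ∅; count = 0; Bézout bound = 4.

deg(f) = 2, deg(g) = 2, so Bézout bound = 4.
Scan x ∈ F_11. For each x, list the y ∈ F_11 with f(x, y) ≡ 0 and those with g(x, y) ≡ 0 (mod 11); the common zeros in that column are the intersection.
  x = 0: f ≡ 0 at y ∈ {6}; g ≡ 0 at y ∈ {1, 4}; common: ∅.
  x = 1: f ≡ 0 at y ∈ {4, 7}; g ≡ 0 at y ∈ {0, 6}; common: ∅.
  x = 2: f ≡ 0 at y ∈ ∅; g ≡ 0 at y ∈ ∅; common: ∅.
  x = 3: f ≡ 0 at y ∈ {1, 8}; g ≡ 0 at y ∈ ∅; common: ∅.
  x = 4: f ≡ 0 at y ∈ {1, 7}; g ≡ 0 at y ∈ {0, 9}; common: ∅.
  x = 5: f ≡ 0 at y ∈ {3, 4}; g ≡ 0 at y ∈ ∅; common: ∅.
  x = 6: f ≡ 0 at y ∈ ∅; g ≡ 0 at y ∈ {1, 10}; common: ∅.
  x = 7: f ≡ 0 at y ∈ ∅; g ≡ 0 at y ∈ ∅; common: ∅.
  x = 8: f ≡ 0 at y ∈ ∅; g ≡ 0 at y ∈ ∅; common: ∅.
  x = 9: f ≡ 0 at y ∈ {6, 8}; g ≡ 0 at y ∈ {4, 10}; common: ∅.
  x = 10: f ≡ 0 at y ∈ ∅; g ≡ 0 at y ∈ {6, 9}; common: ∅.
Collecting: common zeros = ∅, so the count is 0.
Comparison with the Bézout bound: 0 ≤ 4 = deg(f)·deg(g), as expected for curves with no common component (the affine F_11-count falls short of the bound because intersections may lie at infinity, over extension fields, or carry multiplicity).


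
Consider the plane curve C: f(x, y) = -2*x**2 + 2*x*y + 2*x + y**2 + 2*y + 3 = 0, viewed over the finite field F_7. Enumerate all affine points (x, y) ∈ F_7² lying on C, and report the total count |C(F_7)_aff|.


Affine F_7-points: {(1, 4), (1, 6), (3, 1), (3, 5), (4, 0), (4, 4), (6, 1), (6, 6)}; count = 8.

For each of the 49 pairs (x, y) ∈ F_7², evaluate f(x, y) mod 7. Record the zeros.
  x = 0: [0↦3, 1↦6, 2↦4, 3↦4, 4↦6, 5↦3, 6↦2]  zeros at y ∈ ∅
  x = 1: [0↦3, 1↦1, 2↦1, 3↦3, 4↦0, 5↦6, 6↦0]  zeros at y ∈ {4, 6}
  x = 2: [0↦6, 1↦6, 2↦1, 3↦5, 4↦4, 5↦5, 6↦1]  zeros at y ∈ ∅
  x = 3: [0↦5, 1↦0, 2↦4, 3↦3, 4↦4, 5↦0, 6↦5]  zeros at y ∈ {1, 5}
  x = 4: [0↦0, 1↦4, 2↦3, 3↦4, 4↦0, 5↦5, 6↦5]  zeros at y ∈ {0, 4}
  x = 5: [0↦5, 1↦4, 2↦5, 3↦1, 4↦6, 5↦6, 6↦1]  zeros at y ∈ ∅
  x = 6: [0↦6, 1↦0, 2↦3, 3↦1, 4↦1, 5↦3, 6↦0]  zeros at y ∈ {1, 6}
Collecting zeros: affine points = {(1, 4), (1, 6), (3, 1), (3, 5), (4, 0), (4, 4), (6, 1), (6, 6)}.
Total count |C(F_7)_aff| = 8.


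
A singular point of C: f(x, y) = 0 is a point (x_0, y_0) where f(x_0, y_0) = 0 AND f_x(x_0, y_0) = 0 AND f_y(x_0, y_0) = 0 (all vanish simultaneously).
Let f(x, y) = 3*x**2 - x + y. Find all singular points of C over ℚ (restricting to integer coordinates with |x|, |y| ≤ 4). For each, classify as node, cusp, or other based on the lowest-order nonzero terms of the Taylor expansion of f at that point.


No singular points in the scanned grid; C is smooth there.

Compute partial derivatives:
  f_x = 6*x - 1.
  f_y = 1.
f_y = 1 is a nonzero constant, so f_y never vanishes: no point (x, y) can satisfy f = f_x = f_y = 0. In particular no (x, y) ∈ {−4, ..., 4}² is singular; the curve is smooth.


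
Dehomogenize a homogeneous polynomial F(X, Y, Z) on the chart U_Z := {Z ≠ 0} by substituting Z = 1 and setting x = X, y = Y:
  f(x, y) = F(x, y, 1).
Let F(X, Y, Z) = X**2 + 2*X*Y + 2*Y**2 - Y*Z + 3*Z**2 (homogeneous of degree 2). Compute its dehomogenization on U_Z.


f(x, y) = x**2 + 2*x*y + 2*y**2 - y + 3

On U_Z we set Z = 1. Each monomial c·X^i·Y^j·Z^k in F becomes c·x^i·y^j·1^k = c·x^i·y^j.
Substituting Z = 1: F(X, Y, 1) = x**2 + 2*x*y + 2*y**2 - y + 3.
Note: deg(f) ≤ deg(F) = 2; strict inequality happens when F is divisible by Z (lost terms).


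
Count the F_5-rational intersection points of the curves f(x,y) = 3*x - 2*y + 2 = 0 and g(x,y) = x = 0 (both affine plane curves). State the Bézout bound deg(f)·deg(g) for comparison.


Common zeros: {(0, 1)}; count = 1; Bézout bound = 1.

deg(f) = 1, deg(g) = 1, so Bézout bound = 1.
Scan x ∈ F_5. For each x, list the y ∈ F_5 with f(x, y) ≡ 0 and those with g(x, y) ≡ 0 (mod 5); the common zeros in that column are the intersection.
  x = 0: f ≡ 0 at y ∈ {1}; g ≡ 0 at y ∈ {0, 1, 2, 3, 4}; common: {1}.
  x = 1: f ≡ 0 at y ∈ {0}; g ≡ 0 at y ∈ ∅; common: ∅.
  x = 2: f ≡ 0 at y ∈ {4}; g ≡ 0 at y ∈ ∅; common: ∅.
  x = 3: f ≡ 0 at y ∈ {3}; g ≡ 0 at y ∈ ∅; common: ∅.
  x = 4: f ≡ 0 at y ∈ {2}; g ≡ 0 at y ∈ ∅; common: ∅.
Collecting: common zeros = {(0, 1)}, so the count is 1.
Comparison with the Bézout bound: 1 ≤ 1 = deg(f)·deg(g), as expected for curves with no common component (the bound is attained).


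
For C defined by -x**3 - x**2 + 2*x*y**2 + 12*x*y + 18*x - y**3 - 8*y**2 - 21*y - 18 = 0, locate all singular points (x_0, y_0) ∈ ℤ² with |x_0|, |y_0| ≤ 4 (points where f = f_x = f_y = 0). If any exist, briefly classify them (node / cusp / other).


Singular points: {(0, -3)}; classification: node.

Compute partial derivatives:
  f_x = -3*x**2 - 2*x + 2*y**2 + 12*y + 18.
  f_y = 4*x*y + 12*x - 3*y**2 - 16*y - 21.
Scan x_0 ∈ {−4, ..., 4}. For each x_0, f_y(x_0, y) is a polynomial in y; find its integer roots y ∈ {−4, ..., 4}, then test f_x and f at those candidates.
  x = -4: f_y(-4, y) = -3*y**2 - 32*y - 69; vanishes at y ∈ {-3}. (-4, -3): f_x = -40 ≠ 0.
  x = -3: f_y(-3, y) = -3*y**2 - 28*y - 57; vanishes at y ∈ {-3}. (-3, -3): f_x = -21 ≠ 0.
  x = -2: f_y(-2, y) = -3*y**2 - 24*y - 45; vanishes at y ∈ {-3}. (-2, -3): f_x = -8 ≠ 0.
  x = -1: f_y(-1, y) = -3*y**2 - 20*y - 33; vanishes at y ∈ {-3}. (-1, -3): f_x = -1 ≠ 0.
  x = 0: f_y(0, y) = -3*y**2 - 16*y - 21; vanishes at y ∈ {-3}. (0, -3): f_x = 0, f = 0 — SINGULAR.
  x = 1: f_y(1, y) = -3*y**2 - 12*y - 9; vanishes at y ∈ {-3, -1}. (1, -3): f_x = -5 ≠ 0; (1, -1): f_x = 3 ≠ 0.
  x = 2: f_y(2, y) = -3*y**2 - 8*y + 3; vanishes at y ∈ {-3}. (2, -3): f_x = -16 ≠ 0.
  x = 3: f_y(3, y) = -3*y**2 - 4*y + 15; vanishes at y ∈ {-3}. (3, -3): f_x = -33 ≠ 0.
  x = 4: f_y(4, y) = 27 - 3*y**2; vanishes at y ∈ {-3, 3}. (4, -3): f_x = -56 ≠ 0; (4, 3): f_x = 16 ≠ 0.
Only singular point on the grid: (0, -3).
Classify: substitute x = 0 + u, y = -3 + v and expand: f = -u**3 - u**2 + 2*u*v**2 - v**3 + v**2.
No constant or linear terms (consistent with a singular point). Quadratic part: -u**2 + v**2. Cubic part: -u**3 + 2*u*v**2 - v**3.
The quadratic part v**2 - u**2 = (v − u)(v + u) splits into two distinct linear factors, so there are two distinct tangent lines y − -3 = ±(x − 0) — this is a node (ordinary double point).
Classification: node.


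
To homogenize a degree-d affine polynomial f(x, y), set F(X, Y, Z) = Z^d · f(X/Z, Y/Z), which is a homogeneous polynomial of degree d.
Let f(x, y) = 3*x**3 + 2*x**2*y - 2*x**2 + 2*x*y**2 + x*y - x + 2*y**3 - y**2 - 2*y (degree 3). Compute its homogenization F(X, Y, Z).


F(X, Y, Z) = 3*X**3 + 2*X**2*Y - 2*X**2*Z + 2*X*Y**2 + X*Y*Z - X*Z**2 + 2*Y**3 - Y**2*Z - 2*Y*Z**2

deg(f) = 3.
Substitute x = X/Z, y = Y/Z into f, then multiply by Z^3.
  monomial 3·x^3·y^0 ↦ 3·X^3·Y^0·Z^0.
  monomial 2·x^2·y^1 ↦ 2·X^2·Y^1·Z^0.
  monomial -2·x^2·y^0 ↦ -2·X^2·Y^0·Z^1.
  monomial 2·x^1·y^2 ↦ 2·X^1·Y^2·Z^0.
  monomial 1·x^1·y^1 ↦ 1·X^1·Y^1·Z^1.
  monomial -1·x^1·y^0 ↦ -1·X^1·Y^0·Z^2.
  monomial 2·x^0·y^3 ↦ 2·X^0·Y^3·Z^0.
  monomial -1·x^0·y^2 ↦ -1·X^0·Y^2·Z^1.
  monomial -2·x^0·y^1 ↦ -2·X^0·Y^1·Z^2.
Collecting: F(X, Y, Z) = 3*X**3 + 2*X**2*Y - 2*X**2*Z + 2*X*Y**2 + X*Y*Z - X*Z**2 + 2*Y**3 - Y**2*Z - 2*Y*Z**2.


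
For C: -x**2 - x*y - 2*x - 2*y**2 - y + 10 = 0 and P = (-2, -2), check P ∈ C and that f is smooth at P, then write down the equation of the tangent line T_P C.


Tangent line at P: 4*x + 9*y + 26 = 0.

Step 1: f(-2, -2) = 0, so P lies on C.
Step 2: partial derivatives
  f_x(x, y) = -2*x - y - 2, f_y(x, y) = -x - 4*y - 1.
  f_x(P) = 4, f_y(P) = 9 (gradient nonzero, so P is smooth).
Step 3: tangent line at P: 4·(x − -2) + 9·(y − -2) = 0.
Expanding: 4*x + 9*y + 26 = 0.


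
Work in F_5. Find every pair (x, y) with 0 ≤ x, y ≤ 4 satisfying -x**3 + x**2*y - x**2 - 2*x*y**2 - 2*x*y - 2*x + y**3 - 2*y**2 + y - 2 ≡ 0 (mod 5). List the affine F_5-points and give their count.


Affine F_5-points: {(0, 2), (0, 3), (1, 3), (3, 2), (4, 0), (4, 1), (4, 4)}; count = 7.

For each of the 25 pairs (x, y) ∈ F_5², evaluate f(x, y) mod 5. Record the zeros.
  x = 0: [0↦3, 1↦3, 2↦0, 3↦0, 4↦4]  zeros at y ∈ {2, 3}
  x = 1: [0↦4, 1↦1, 2↦1, 3↦0, 4↦4]  zeros at y ∈ {3}
  x = 2: [0↦2, 1↦3, 2↦3, 3↦3, 4↦4]  zeros at y ∈ ∅
  x = 3: [0↦1, 1↦3, 2↦0, 3↦3, 4↦3]  zeros at y ∈ {2}
  x = 4: [0↦0, 1↦0, 2↦1, 3↦4, 4↦0]  zeros at y ∈ {0, 1, 4}
Collecting zeros: affine points = {(0, 2), (0, 3), (1, 3), (3, 2), (4, 0), (4, 1), (4, 4)}.
Total count |C(F_5)_aff| = 7.


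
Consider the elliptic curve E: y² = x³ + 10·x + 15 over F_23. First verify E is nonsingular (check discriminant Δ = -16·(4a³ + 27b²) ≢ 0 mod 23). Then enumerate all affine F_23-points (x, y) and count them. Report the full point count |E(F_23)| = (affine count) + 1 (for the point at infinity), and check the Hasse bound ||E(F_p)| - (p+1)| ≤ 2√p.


Affine points = {(1, 7), (1, 16), (3, 7), (3, 16), (4, 2), (4, 21), (5, 11), (5, 12), (8, 3), (8, 20), (9, 11), (9, 12), (12, 0), (14, 1), (14, 22), (16, 4), (16, 19), (18, 1), (18, 22), (19, 7), (19, 16), (20, 2), (20, 21), (22, 2), (22, 21)}; affine count = 25; |E(F_23)| = 26.

Discriminant check: Δ ∝ 4a³ + 27b² = 4·10³ + 27·15² = 4·1000 + 27·225 ≡ 1 (mod 23). Nonzero ⇒ E is nonsingular.
For each x ∈ F_23, compute rhs = x³ + 10·x + 15 mod 23, then count y ∈ F_23 with y² ≡ rhs.
  x = 0: rhs = 15, matching y values: none (0 points).
  x = 1: rhs = 3, matching y values: 7, 16 (2 points).
  x = 2: rhs = 20, matching y values: none (0 points).
  x = 3: rhs = 3, matching y values: 7, 16 (2 points).
  x = 4: rhs = 4, matching y values: 2, 21 (2 points).
  x = 5: rhs = 6, matching y values: 11, 12 (2 points).
  x = 6: rhs = 15, matching y values: none (0 points).
  x = 7: rhs = 14, matching y values: none (0 points).
  x = 8: rhs = 9, matching y values: 3, 20 (2 points).
  x = 9: rhs = 6, matching y values: 11, 12 (2 points).
  x = 10: rhs = 11, matching y values: none (0 points).
  x = 11: rhs = 7, matching y values: none (0 points).
  x = 12: rhs = 0, matching y values: 0 (1 points).
  x = 13: rhs = 19, matching y values: none (0 points).
  x = 14: rhs = 1, matching y values: 1, 22 (2 points).
  x = 15: rhs = 21, matching y values: none (0 points).
  x = 16: rhs = 16, matching y values: 4, 19 (2 points).
  x = 17: rhs = 15, matching y values: none (0 points).
  x = 18: rhs = 1, matching y values: 1, 22 (2 points).
  x = 19: rhs = 3, matching y values: 7, 16 (2 points).
  x = 20: rhs = 4, matching y values: 2, 21 (2 points).
  x = 21: rhs = 10, matching y values: none (0 points).
  x = 22: rhs = 4, matching y values: 2, 21 (2 points).
Total affine count: 25.
Full point count |E(F_23)| = 25 + 1 = 26.
Hasse bound: |26 − (23+1)| = |2| = 2 ≤ 2√23 ≈ 9.5917 ✓.


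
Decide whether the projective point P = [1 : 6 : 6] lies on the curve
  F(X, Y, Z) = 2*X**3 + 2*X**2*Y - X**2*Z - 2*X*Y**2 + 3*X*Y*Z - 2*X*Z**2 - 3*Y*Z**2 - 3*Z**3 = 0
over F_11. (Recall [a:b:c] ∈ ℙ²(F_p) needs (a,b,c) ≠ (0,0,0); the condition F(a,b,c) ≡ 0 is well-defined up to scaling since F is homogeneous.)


F(1,6,6) ≡ 7 (mod 11); P is NOT on the curve.

Evaluate F(1, 6, 6) term-by-term (mod 11).
  2*X**3 ↦ 2·1·1·1 = 2
  2*X**2*Y ↦ 2·1·6·1 = 12
  -X**2*Z ↦ -1·1·1·6 = -6
  -2*X*Y**2 ↦ -2·1·36·1 = -72
  3*X*Y*Z ↦ 3·1·6·6 = 108
  -2*X*Z**2 ↦ -2·1·1·36 = -72
  -3*Y*Z**2 ↦ -3·1·6·36 = -648
  -3*Z**3 ↦ -3·1·1·216 = -648
Sum: F(1, 6, 6) = (2) + (12) + (-6) + (-72) + (108) + (-72) + (-648) + (-648) = -1324.
Reducing mod 11: -1324 ≡ 7 (mod 11).
Since F(a, b, c) ≡ 7 ≠ 0 (mod 11), P does NOT lie on the curve.
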